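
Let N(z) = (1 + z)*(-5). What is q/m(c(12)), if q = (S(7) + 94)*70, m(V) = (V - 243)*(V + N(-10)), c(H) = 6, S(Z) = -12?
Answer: -5740/12087 ≈ -0.47489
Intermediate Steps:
N(z) = -5 - 5*z
m(V) = (-243 + V)*(45 + V) (m(V) = (V - 243)*(V + (-5 - 5*(-10))) = (-243 + V)*(V + (-5 + 50)) = (-243 + V)*(V + 45) = (-243 + V)*(45 + V))
q = 5740 (q = (-12 + 94)*70 = 82*70 = 5740)
q/m(c(12)) = 5740/(-10935 + 6² - 198*6) = 5740/(-10935 + 36 - 1188) = 5740/(-12087) = 5740*(-1/12087) = -5740/12087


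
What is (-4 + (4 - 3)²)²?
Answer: 9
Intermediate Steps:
(-4 + (4 - 3)²)² = (-4 + 1²)² = (-4 + 1)² = (-3)² = 9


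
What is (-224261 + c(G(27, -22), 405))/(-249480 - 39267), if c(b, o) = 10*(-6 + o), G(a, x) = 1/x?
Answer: 220271/288747 ≈ 0.76285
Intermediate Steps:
c(b, o) = -60 + 10*o
(-224261 + c(G(27, -22), 405))/(-249480 - 39267) = (-224261 + (-60 + 10*405))/(-249480 - 39267) = (-224261 + (-60 + 4050))/(-288747) = (-224261 + 3990)*(-1/288747) = -220271*(-1/288747) = 220271/288747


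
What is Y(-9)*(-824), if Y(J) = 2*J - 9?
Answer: 22248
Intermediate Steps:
Y(J) = -9 + 2*J
Y(-9)*(-824) = (-9 + 2*(-9))*(-824) = (-9 - 18)*(-824) = -27*(-824) = 22248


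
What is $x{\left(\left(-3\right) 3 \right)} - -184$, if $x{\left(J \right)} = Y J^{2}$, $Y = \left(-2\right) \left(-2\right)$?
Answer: $508$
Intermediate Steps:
$Y = 4$
$x{\left(J \right)} = 4 J^{2}$
$x{\left(\left(-3\right) 3 \right)} - -184 = 4 \left(\left(-3\right) 3\right)^{2} - -184 = 4 \left(-9\right)^{2} + 184 = 4 \cdot 81 + 184 = 324 + 184 = 508$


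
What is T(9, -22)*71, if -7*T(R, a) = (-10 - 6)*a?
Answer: -24992/7 ≈ -3570.3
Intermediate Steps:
T(R, a) = 16*a/7 (T(R, a) = -(-10 - 6)*a/7 = -(-16)*a/7 = 16*a/7)
T(9, -22)*71 = ((16/7)*(-22))*71 = -352/7*71 = -24992/7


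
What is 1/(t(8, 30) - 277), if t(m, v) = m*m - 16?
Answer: -1/229 ≈ -0.0043668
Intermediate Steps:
t(m, v) = -16 + m² (t(m, v) = m² - 16 = -16 + m²)
1/(t(8, 30) - 277) = 1/((-16 + 8²) - 277) = 1/((-16 + 64) - 277) = 1/(48 - 277) = 1/(-229) = -1/229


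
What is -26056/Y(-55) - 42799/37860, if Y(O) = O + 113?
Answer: -494481251/1097940 ≈ -450.37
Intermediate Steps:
Y(O) = 113 + O
-26056/Y(-55) - 42799/37860 = -26056/(113 - 55) - 42799/37860 = -26056/58 - 42799*1/37860 = -26056*1/58 - 42799/37860 = -13028/29 - 42799/37860 = -494481251/1097940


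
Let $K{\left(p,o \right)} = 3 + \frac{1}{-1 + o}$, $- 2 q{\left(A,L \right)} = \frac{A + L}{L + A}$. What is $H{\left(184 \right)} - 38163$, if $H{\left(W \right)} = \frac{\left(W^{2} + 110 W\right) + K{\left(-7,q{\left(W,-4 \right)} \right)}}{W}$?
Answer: $- \frac{20903681}{552} \approx -37869.0$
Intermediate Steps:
$q{\left(A,L \right)} = - \frac{1}{2}$ ($q{\left(A,L \right)} = - \frac{\left(A + L\right) \frac{1}{L + A}}{2} = - \frac{\left(A + L\right) \frac{1}{A + L}}{2} = \left(- \frac{1}{2}\right) 1 = - \frac{1}{2}$)
$H{\left(W \right)} = \frac{\frac{7}{3} + W^{2} + 110 W}{W}$ ($H{\left(W \right)} = \frac{\left(W^{2} + 110 W\right) + \frac{-2 + 3 \left(- \frac{1}{2}\right)}{-1 - \frac{1}{2}}}{W} = \frac{\left(W^{2} + 110 W\right) + \frac{-2 - \frac{3}{2}}{- \frac{3}{2}}}{W} = \frac{\left(W^{2} + 110 W\right) - - \frac{7}{3}}{W} = \frac{\left(W^{2} + 110 W\right) + \frac{7}{3}}{W} = \frac{\frac{7}{3} + W^{2} + 110 W}{W}$)
$H{\left(184 \right)} - 38163 = \left(110 + 184 + \frac{7}{3 \cdot 184}\right) - 38163 = \left(110 + 184 + \frac{7}{3} \cdot \frac{1}{184}\right) - 38163 = \left(110 + 184 + \frac{7}{552}\right) - 38163 = \frac{162295}{552} - 38163 = - \frac{20903681}{552}$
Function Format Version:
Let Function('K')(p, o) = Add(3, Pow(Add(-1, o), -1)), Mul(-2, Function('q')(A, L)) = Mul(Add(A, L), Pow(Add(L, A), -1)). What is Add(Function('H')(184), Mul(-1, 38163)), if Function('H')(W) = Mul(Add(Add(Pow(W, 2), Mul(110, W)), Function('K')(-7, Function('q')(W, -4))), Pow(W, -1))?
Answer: Rational(-20903681, 552) ≈ -37869.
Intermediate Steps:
Function('q')(A, L) = Rational(-1, 2) (Function('q')(A, L) = Mul(Rational(-1, 2), Mul(Add(A, L), Pow(Add(L, A), -1))) = Mul(Rational(-1, 2), Mul(Add(A, L), Pow(Add(A, L), -1))) = Mul(Rational(-1, 2), 1) = Rational(-1, 2))
Function('H')(W) = Mul(Pow(W, -1), Add(Rational(7, 3), Pow(W, 2), Mul(110, W))) (Function('H')(W) = Mul(Add(Add(Pow(W, 2), Mul(110, W)), Mul(Pow(Add(-1, Rational(-1, 2)), -1), Add(-2, Mul(3, Rational(-1, 2))))), Pow(W, -1)) = Mul(Add(Add(Pow(W, 2), Mul(110, W)), Mul(Pow(Rational(-3, 2), -1), Add(-2, Rational(-3, 2)))), Pow(W, -1)) = Mul(Add(Add(Pow(W, 2), Mul(110, W)), Mul(Rational(-2, 3), Rational(-7, 2))), Pow(W, -1)) = Mul(Add(Add(Pow(W, 2), Mul(110, W)), Rational(7, 3)), Pow(W, -1)) = Mul(Add(Rational(7, 3), Pow(W, 2), Mul(110, W)), Pow(W, -1)) = Mul(Pow(W, -1), Add(Rational(7, 3), Pow(W, 2), Mul(110, W))))
Add(Function('H')(184), Mul(-1, 38163)) = Add(Add(110, 184, Mul(Rational(7, 3), Pow(184, -1))), Mul(-1, 38163)) = Add(Add(110, 184, Mul(Rational(7, 3), Rational(1, 184))), -38163) = Add(Add(110, 184, Rational(7, 552)), -38163) = Add(Rational(162295, 552), -38163) = Rational(-20903681, 552)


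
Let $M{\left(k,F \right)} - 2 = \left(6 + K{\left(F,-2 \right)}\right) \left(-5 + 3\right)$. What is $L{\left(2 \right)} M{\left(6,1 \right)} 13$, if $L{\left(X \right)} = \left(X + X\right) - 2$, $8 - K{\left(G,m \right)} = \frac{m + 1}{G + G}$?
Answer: $-702$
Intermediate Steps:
$K{\left(G,m \right)} = 8 - \frac{1 + m}{2 G}$ ($K{\left(G,m \right)} = 8 - \frac{m + 1}{G + G} = 8 - \frac{1 + m}{2 G}$)
$M{\left(k,F \right)} = -10 - \frac{1 + 16 F}{F}$ ($M{\left(k,F \right)} = 2 + \left(6 + \frac{-1 - -2 + 16 F}{2 F}\right) \left(-5 + 3\right) = 2 + \left(6 + \frac{-1 + 2 + 16 F}{2 F}\right) \left(-2\right) = 2 + \left(6 + \frac{1 + 16 F}{2 F}\right) \left(-2\right) = 2 - \left(12 + \frac{1 + 16 F}{F}\right) = -10 - \frac{1 + 16 F}{F}$)
$L{\left(X \right)} = -2 + 2 X$ ($L{\left(X \right)} = 2 X - 2 = -2 + 2 X$)
$L{\left(2 \right)} M{\left(6,1 \right)} 13 = \left(-2 + 2 \cdot 2\right) \left(-26 - 1^{-1}\right) 13 = \left(-2 + 4\right) \left(-26 - 1\right) 13 = 2 \left(-26 - 1\right) 13 = 2 \left(-27\right) 13 = \left(-54\right) 13 = -702$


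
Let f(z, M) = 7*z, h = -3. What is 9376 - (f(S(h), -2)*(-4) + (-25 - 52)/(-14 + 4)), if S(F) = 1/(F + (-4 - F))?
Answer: 93613/10 ≈ 9361.3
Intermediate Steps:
S(F) = -¼ (S(F) = 1/(-4) = -¼)
9376 - (f(S(h), -2)*(-4) + (-25 - 52)/(-14 + 4)) = 9376 - ((7*(-¼))*(-4) + (-25 - 52)/(-14 + 4)) = 9376 - (-7/4*(-4) - 77/(-10)) = 9376 - (7 - 77*(-⅒)) = 9376 - (7 + 77/10) = 9376 - 1*147/10 = 9376 - 147/10 = 93613/10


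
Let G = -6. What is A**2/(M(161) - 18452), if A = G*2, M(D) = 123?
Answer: -144/18329 ≈ -0.0078564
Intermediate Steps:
A = -12 (A = -6*2 = -12)
A**2/(M(161) - 18452) = (-12)**2/(123 - 18452) = 144/(-18329) = 144*(-1/18329) = -144/18329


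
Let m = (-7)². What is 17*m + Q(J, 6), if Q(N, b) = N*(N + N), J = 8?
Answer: 961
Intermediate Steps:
Q(N, b) = 2*N² (Q(N, b) = N*(2*N) = 2*N²)
m = 49
17*m + Q(J, 6) = 17*49 + 2*8² = 833 + 2*64 = 833 + 128 = 961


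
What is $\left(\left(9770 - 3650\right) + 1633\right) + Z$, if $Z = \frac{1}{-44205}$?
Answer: $\frac{342721364}{44205} \approx 7753.0$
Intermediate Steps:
$Z = - \frac{1}{44205} \approx -2.2622 \cdot 10^{-5}$
$\left(\left(9770 - 3650\right) + 1633\right) + Z = \left(\left(9770 - 3650\right) + 1633\right) - \frac{1}{44205} = \left(6120 + 1633\right) - \frac{1}{44205} = 7753 - \frac{1}{44205} = \frac{342721364}{44205}$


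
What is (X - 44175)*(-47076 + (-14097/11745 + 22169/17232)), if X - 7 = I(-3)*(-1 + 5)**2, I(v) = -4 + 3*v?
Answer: 1957410291151079/936990 ≈ 2.0890e+9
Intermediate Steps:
X = -201 (X = 7 + (-4 + 3*(-3))*(-1 + 5)**2 = 7 + (-4 - 9)*4**2 = 7 - 13*16 = 7 - 208 = -201)
(X - 44175)*(-47076 + (-14097/11745 + 22169/17232)) = (-201 - 44175)*(-47076 + (-14097/11745 + 22169/17232)) = -44376*(-47076 + (-14097*1/11745 + 22169*(1/17232))) = -44376*(-47076 + (-4699/3915 + 22169/17232)) = -44376*(-47076 + 1939489/22487760) = -44376*(-1058631850271/22487760) = 1957410291151079/936990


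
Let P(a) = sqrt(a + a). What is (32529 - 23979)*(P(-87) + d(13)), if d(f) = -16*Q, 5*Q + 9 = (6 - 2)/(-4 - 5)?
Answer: 258400 + 8550*I*sqrt(174) ≈ 2.584e+5 + 1.1278e+5*I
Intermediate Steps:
Q = -17/9 (Q = -9/5 + ((6 - 2)/(-4 - 5))/5 = -9/5 + (4/(-9))/5 = -9/5 + (4*(-1/9))/5 = -9/5 + (1/5)*(-4/9) = -9/5 - 4/45 = -17/9 ≈ -1.8889)
P(a) = sqrt(2)*sqrt(a) (P(a) = sqrt(2*a) = sqrt(2)*sqrt(a))
d(f) = 272/9 (d(f) = -16*(-17/9) = 272/9)
(32529 - 23979)*(P(-87) + d(13)) = (32529 - 23979)*(sqrt(2)*sqrt(-87) + 272/9) = 8550*(sqrt(2)*(I*sqrt(87)) + 272/9) = 8550*(I*sqrt(174) + 272/9) = 8550*(272/9 + I*sqrt(174)) = 258400 + 8550*I*sqrt(174)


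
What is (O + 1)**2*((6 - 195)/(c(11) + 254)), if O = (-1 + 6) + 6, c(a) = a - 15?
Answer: -13608/125 ≈ -108.86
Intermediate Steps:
c(a) = -15 + a
O = 11 (O = 5 + 6 = 11)
(O + 1)**2*((6 - 195)/(c(11) + 254)) = (11 + 1)**2*((6 - 195)/((-15 + 11) + 254)) = 12**2*(-189/(-4 + 254)) = 144*(-189/250) = -13608/125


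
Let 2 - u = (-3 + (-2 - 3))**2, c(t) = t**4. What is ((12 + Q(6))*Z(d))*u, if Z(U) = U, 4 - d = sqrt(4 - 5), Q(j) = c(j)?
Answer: -324384 + 81096*I ≈ -3.2438e+5 + 81096.0*I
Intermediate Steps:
Q(j) = j**4
u = -62 (u = 2 - (-3 + (-2 - 3))**2 = 2 - (-3 - 5)**2 = 2 - 1*(-8)**2 = 2 - 1*64 = 2 - 64 = -62)
d = 4 - I (d = 4 - sqrt(4 - 5) = 4 - sqrt(-1) = 4 - I ≈ 4.0 - 1.0*I)
((12 + Q(6))*Z(d))*u = ((12 + 6**4)*(4 - I))*(-62) = ((12 + 1296)*(4 - I))*(-62) = (1308*(4 - I))*(-62) = (5232 - 1308*I)*(-62) = -324384 + 81096*I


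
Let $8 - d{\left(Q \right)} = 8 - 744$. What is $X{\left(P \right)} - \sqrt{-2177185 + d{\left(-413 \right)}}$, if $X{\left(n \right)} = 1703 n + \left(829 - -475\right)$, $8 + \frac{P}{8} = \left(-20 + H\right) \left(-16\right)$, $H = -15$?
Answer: $7521752 - i \sqrt{2176441} \approx 7.5218 \cdot 10^{6} - 1475.3 i$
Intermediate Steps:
$d{\left(Q \right)} = 744$ ($d{\left(Q \right)} = 8 - \left(8 - 744\right) = 8 - -736 = 8 + 736 = 744$)
$P = 4416$ ($P = -64 + 8 \left(-20 - 15\right) \left(-16\right) = -64 + 8 \left(\left(-35\right) \left(-16\right)\right) = -64 + 8 \cdot 560 = -64 + 4480 = 4416$)
$X{\left(n \right)} = 1304 + 1703 n$ ($X{\left(n \right)} = 1703 n + \left(829 + 475\right) = 1703 n + 1304 = 1304 + 1703 n$)
$X{\left(P \right)} - \sqrt{-2177185 + d{\left(-413 \right)}} = \left(1304 + 1703 \cdot 4416\right) - \sqrt{-2177185 + 744} = \left(1304 + 7520448\right) - \sqrt{-2176441} = 7521752 - i \sqrt{2176441}$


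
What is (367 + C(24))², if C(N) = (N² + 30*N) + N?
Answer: 2845969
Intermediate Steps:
C(N) = N² + 31*N
(367 + C(24))² = (367 + 24*(31 + 24))² = (367 + 24*55)² = (367 + 1320)² = 1687² = 2845969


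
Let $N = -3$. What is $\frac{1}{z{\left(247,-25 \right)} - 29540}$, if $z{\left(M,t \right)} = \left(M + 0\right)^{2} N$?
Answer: $- \frac{1}{212567} \approx -4.7044 \cdot 10^{-6}$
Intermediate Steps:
$z{\left(M,t \right)} = - 3 M^{2}$ ($z{\left(M,t \right)} = \left(M + 0\right)^{2} \left(-3\right) = M^{2} \left(-3\right) = - 3 M^{2}$)
$\frac{1}{z{\left(247,-25 \right)} - 29540} = \frac{1}{- 3 \cdot 247^{2} - 29540} = \frac{1}{\left(-3\right) 61009 - 29540} = \frac{1}{-183027 - 29540} = \frac{1}{-212567} = - \frac{1}{212567}$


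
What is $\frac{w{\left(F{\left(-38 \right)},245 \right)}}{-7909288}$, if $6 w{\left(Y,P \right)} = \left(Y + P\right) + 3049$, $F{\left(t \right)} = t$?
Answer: $- \frac{407}{5931966} \approx -6.8611 \cdot 10^{-5}$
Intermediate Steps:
$w{\left(Y,P \right)} = \frac{3049}{6} + \frac{P}{6} + \frac{Y}{6}$ ($w{\left(Y,P \right)} = \frac{\left(Y + P\right) + 3049}{6} = \frac{\left(P + Y\right) + 3049}{6} = \frac{3049 + P + Y}{6} = \frac{3049}{6} + \frac{P}{6} + \frac{Y}{6}$)
$\frac{w{\left(F{\left(-38 \right)},245 \right)}}{-7909288} = \frac{\frac{3049}{6} + \frac{1}{6} \cdot 245 + \frac{1}{6} \left(-38\right)}{-7909288} = \left(\frac{3049}{6} + \frac{245}{6} - \frac{19}{3}\right) \left(- \frac{1}{7909288}\right) = \frac{1628}{3} \left(- \frac{1}{7909288}\right) = - \frac{407}{5931966}$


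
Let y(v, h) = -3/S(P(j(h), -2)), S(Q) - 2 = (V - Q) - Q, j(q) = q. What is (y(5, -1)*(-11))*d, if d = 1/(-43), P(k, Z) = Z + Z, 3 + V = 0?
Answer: -33/301 ≈ -0.10963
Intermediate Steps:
V = -3 (V = -3 + 0 = -3)
P(k, Z) = 2*Z
S(Q) = -1 - 2*Q (S(Q) = 2 + ((-3 - Q) - Q) = 2 + (-3 - 2*Q) = -1 - 2*Q)
d = -1/43 ≈ -0.023256
y(v, h) = -3/7 (y(v, h) = -3/(-1 - 4*(-2)) = -3/(-1 - 2*(-4)) = -3/(-1 + 8) = -3/7)
(y(5, -1)*(-11))*d = -3/7*(-11)*(-1/43) = (33/7)*(-1/43) = -33/301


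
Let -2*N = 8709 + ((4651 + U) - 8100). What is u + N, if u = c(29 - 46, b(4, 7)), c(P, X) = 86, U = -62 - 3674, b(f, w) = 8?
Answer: -676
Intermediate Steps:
U = -3736
u = 86
N = -762 (N = -(8709 + ((4651 - 3736) - 8100))/2 = -(8709 + (915 - 8100))/2 = -(8709 - 7185)/2 = -½*1524 = -762)
u + N = 86 - 762 = -676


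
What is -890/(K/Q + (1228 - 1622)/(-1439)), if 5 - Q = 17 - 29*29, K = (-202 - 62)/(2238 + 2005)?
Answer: -2252414773685/692747111 ≈ -3251.4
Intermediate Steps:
K = -264/4243 ≈ -0.062220
Q = 829 (Q = 5 - (17 - 29*29) = 5 - (17 - 841) = 5 - 1*(-824) = 5 + 824 = 829)
-890/(K/Q + (1228 - 1622)/(-1439)) = -890/(-264/4243/829 + (1228 - 1622)/(-1439)) = -890/(-264/4243*1/829 - 394*(-1/1439)) = -890/(-264/3517447 + 394/1439) = -890/1385494222/5061606233 = -890*5061606233/1385494222 = -2252414773685/692747111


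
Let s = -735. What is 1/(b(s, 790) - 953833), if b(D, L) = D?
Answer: -1/954568 ≈ -1.0476e-6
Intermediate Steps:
1/(b(s, 790) - 953833) = 1/(-735 - 953833) = 1/(-954568) = -1/954568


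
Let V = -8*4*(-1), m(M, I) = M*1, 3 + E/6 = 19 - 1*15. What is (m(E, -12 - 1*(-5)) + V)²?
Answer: 1444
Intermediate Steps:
E = 6 (E = -18 + 6*(19 - 1*15) = -18 + 6*(19 - 15) = -18 + 6*4 = -18 + 24 = 6)
m(M, I) = M
V = 32 (V = -32*(-1) = 32)
(m(E, -12 - 1*(-5)) + V)² = (6 + 32)² = 38² = 1444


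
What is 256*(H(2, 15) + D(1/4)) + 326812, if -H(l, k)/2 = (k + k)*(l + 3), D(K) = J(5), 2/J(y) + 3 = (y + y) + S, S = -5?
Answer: 250268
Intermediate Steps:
J(y) = 2/(-8 + 2*y) (J(y) = 2/(-3 + ((y + y) - 5)) = 2/(-3 + (2*y - 5)) = 2/(-3 + (-5 + 2*y)) = 2/(-8 + 2*y))
D(K) = 1 (D(K) = 1/(-4 + 5) = 1/1 = 1)
H(l, k) = -4*k*(3 + l) (H(l, k) = -2*(k + k)*(l + 3) = -2*2*k*(3 + l) = -4*k*(3 + l))
256*(H(2, 15) + D(1/4)) + 326812 = 256*(-4*15*(3 + 2) + 1) + 326812 = 256*(-4*15*5 + 1) + 326812 = 256*(-300 + 1) + 326812 = 256*(-299) + 326812 = -76544 + 326812 = 250268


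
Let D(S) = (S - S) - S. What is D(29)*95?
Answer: -2755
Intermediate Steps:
D(S) = -S (D(S) = 0 - S = -S)
D(29)*95 = -1*29*95 = -29*95 = -2755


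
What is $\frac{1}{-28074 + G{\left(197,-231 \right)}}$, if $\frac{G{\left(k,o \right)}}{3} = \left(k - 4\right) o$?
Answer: $- \frac{1}{161823} \approx -6.1796 \cdot 10^{-6}$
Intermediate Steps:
$G{\left(k,o \right)} = 3 o \left(-4 + k\right)$ ($G{\left(k,o \right)} = 3 \left(k - 4\right) o = 3 \left(-4 + k\right) o = 3 o \left(-4 + k\right)$)
$\frac{1}{-28074 + G{\left(197,-231 \right)}} = \frac{1}{-28074 + 3 \left(-231\right) \left(-4 + 197\right)} = \frac{1}{-28074 + 3 \left(-231\right) 193} = \frac{1}{-28074 - 133749} = \frac{1}{-161823} = - \frac{1}{161823}$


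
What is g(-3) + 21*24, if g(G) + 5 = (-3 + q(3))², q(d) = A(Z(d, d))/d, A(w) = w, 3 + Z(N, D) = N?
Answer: 508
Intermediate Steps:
Z(N, D) = -3 + N
q(d) = (-3 + d)/d
g(G) = 4 (g(G) = -5 + (-3 + (-3 + 3)/3)² = -5 + (-3 + (⅓)*0)² = -5 + (-3 + 0)² = -5 + (-3)² = -5 + 9 = 4)
g(-3) + 21*24 = 4 + 21*24 = 4 + 504 = 508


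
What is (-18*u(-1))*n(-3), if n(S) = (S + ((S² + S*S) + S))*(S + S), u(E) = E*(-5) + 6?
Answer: 14256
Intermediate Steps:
u(E) = 6 - 5*E (u(E) = -5*E + 6 = 6 - 5*E)
n(S) = 2*S*(2*S + 2*S²) (n(S) = (S + ((S² + S²) + S))*(2*S) = (S + (2*S² + S))*(2*S) = (S + (S + 2*S²))*(2*S) = (2*S + 2*S²)*(2*S) = 2*S*(2*S + 2*S²))
(-18*u(-1))*n(-3) = (-18*(6 - 5*(-1)))*(4*(-3)²*(1 - 3)) = (-18*(6 + 5))*(4*9*(-2)) = -18*11*(-72) = -198*(-72) = 14256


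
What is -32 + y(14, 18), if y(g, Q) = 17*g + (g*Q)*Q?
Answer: 4742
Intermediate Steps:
y(g, Q) = 17*g + g*Q² (y(g, Q) = 17*g + (Q*g)*Q = 17*g + g*Q²)
-32 + y(14, 18) = -32 + 14*(17 + 18²) = -32 + 14*(17 + 324) = -32 + 14*341 = -32 + 4774 = 4742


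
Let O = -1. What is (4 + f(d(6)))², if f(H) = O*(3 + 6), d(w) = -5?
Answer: 25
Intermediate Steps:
f(H) = -9 (f(H) = -(3 + 6) = -1*9 = -9)
(4 + f(d(6)))² = (4 - 9)² = (-5)² = 25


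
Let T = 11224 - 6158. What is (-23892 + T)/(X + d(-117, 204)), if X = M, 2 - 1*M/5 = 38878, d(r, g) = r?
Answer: 18826/194497 ≈ 0.096793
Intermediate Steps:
T = 5066
M = -194380 (M = 10 - 5*38878 = 10 - 194390 = -194380)
X = -194380
(-23892 + T)/(X + d(-117, 204)) = (-23892 + 5066)/(-194380 - 117) = -18826/(-194497) = -18826*(-1/194497) = 18826/194497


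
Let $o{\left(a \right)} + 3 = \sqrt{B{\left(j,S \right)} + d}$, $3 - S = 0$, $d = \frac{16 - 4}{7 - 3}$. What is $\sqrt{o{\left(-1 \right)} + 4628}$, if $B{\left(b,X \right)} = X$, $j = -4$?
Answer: $\sqrt{4625 + \sqrt{6}} \approx 68.025$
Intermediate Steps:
$d = 3$ ($d = \frac{12}{4} = 12 \cdot \frac{1}{4} = 3$)
$S = 3$ ($S = 3 - 0 = 3 + 0 = 3$)
$o{\left(a \right)} = -3 + \sqrt{6}$ ($o{\left(a \right)} = -3 + \sqrt{3 + 3} = -3 + \sqrt{6}$)
$\sqrt{o{\left(-1 \right)} + 4628} = \sqrt{\left(-3 + \sqrt{6}\right) + 4628} = \sqrt{4625 + \sqrt{6}}$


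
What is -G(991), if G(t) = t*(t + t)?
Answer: -1964162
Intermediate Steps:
G(t) = 2*t**2 (G(t) = t*(2*t) = 2*t**2)
-G(991) = -2*991**2 = -2*982081 = -1*1964162 = -1964162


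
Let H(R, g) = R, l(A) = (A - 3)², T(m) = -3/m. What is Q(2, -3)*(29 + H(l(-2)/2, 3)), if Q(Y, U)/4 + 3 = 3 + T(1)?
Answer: -498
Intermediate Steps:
l(A) = (-3 + A)²
Q(Y, U) = -12 (Q(Y, U) = -12 + 4*(3 - 3/1) = -12 + 4*(3 - 3*1) = -12 + 4*(3 - 3) = -12 + 4*0 = -12 + 0 = -12)
Q(2, -3)*(29 + H(l(-2)/2, 3)) = -12*(29 + (-3 - 2)²/2) = -12*(29 + (-5)²*(½)) = -12*(29 + 25*(½)) = -12*(29 + 25/2) = -12*83/2 = -498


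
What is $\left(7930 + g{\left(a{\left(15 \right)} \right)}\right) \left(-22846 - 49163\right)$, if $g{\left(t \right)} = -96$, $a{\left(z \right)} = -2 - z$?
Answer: $-564118506$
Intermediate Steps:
$\left(7930 + g{\left(a{\left(15 \right)} \right)}\right) \left(-22846 - 49163\right) = \left(7930 - 96\right) \left(-22846 - 49163\right) = 7834 \left(-72009\right) = -564118506$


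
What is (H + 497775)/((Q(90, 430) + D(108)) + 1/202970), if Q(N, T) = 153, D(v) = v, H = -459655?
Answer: 7737216400/52975171 ≈ 146.05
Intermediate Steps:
(H + 497775)/((Q(90, 430) + D(108)) + 1/202970) = (-459655 + 497775)/((153 + 108) + 1/202970) = 38120/(261 + 1/202970) = 38120/(52975171/202970) = 38120*(202970/52975171) = 7737216400/52975171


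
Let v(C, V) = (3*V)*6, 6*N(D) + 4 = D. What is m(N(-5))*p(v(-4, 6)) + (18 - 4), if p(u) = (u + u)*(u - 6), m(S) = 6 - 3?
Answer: 66110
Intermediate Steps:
N(D) = -⅔ + D/6
v(C, V) = 18*V
m(S) = 3
p(u) = 2*u*(-6 + u) (p(u) = (2*u)*(-6 + u) = 2*u*(-6 + u))
m(N(-5))*p(v(-4, 6)) + (18 - 4) = 3*(2*(18*6)*(-6 + 18*6)) + (18 - 4) = 3*(2*108*(-6 + 108)) + 14 = 3*(2*108*102) + 14 = 3*22032 + 14 = 66096 + 14 = 66110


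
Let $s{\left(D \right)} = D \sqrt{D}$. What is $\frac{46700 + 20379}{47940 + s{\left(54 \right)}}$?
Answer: $\frac{267980605}{191507178} - \frac{603711 \sqrt{6}}{127671452} \approx 1.3877$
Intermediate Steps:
$s{\left(D \right)} = D^{\frac{3}{2}}$
$\frac{46700 + 20379}{47940 + s{\left(54 \right)}} = \frac{46700 + 20379}{47940 + 54^{\frac{3}{2}}} = \frac{67079}{47940 + 162 \sqrt{6}}$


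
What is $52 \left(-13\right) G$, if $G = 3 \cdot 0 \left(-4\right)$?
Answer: $0$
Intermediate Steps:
$G = 0$ ($G = 0 \left(-4\right) = 0$)
$52 \left(-13\right) G = 52 \left(-13\right) 0 = \left(-676\right) 0 = 0$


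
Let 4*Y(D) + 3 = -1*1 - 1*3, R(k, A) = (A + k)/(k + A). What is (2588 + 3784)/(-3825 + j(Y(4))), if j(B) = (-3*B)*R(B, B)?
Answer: -8496/5093 ≈ -1.6682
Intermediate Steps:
R(k, A) = 1 (R(k, A) = (A + k)/(A + k) = 1)
Y(D) = -7/4 (Y(D) = -¾ + (-1*1 - 1*3)/4 = -¾ + (-1 - 3)/4 = -¾ + (¼)*(-4) = -¾ - 1 = -7/4)
j(B) = -3*B (j(B) = -3*B*1 = -3*B)
(2588 + 3784)/(-3825 + j(Y(4))) = (2588 + 3784)/(-3825 - 3*(-7/4)) = 6372/(-3825 + 21/4) = 6372/(-15279/4) = 6372*(-4/15279) = -8496/5093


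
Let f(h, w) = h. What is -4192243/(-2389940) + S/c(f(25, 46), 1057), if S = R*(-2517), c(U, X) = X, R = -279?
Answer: 240392833753/360880940 ≈ 666.13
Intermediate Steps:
S = 702243 (S = -279*(-2517) = 702243)
-4192243/(-2389940) + S/c(f(25, 46), 1057) = -4192243/(-2389940) + 702243/1057 = -4192243*(-1/2389940) + 702243*(1/1057) = 4192243/2389940 + 702243/1057 = 240392833753/360880940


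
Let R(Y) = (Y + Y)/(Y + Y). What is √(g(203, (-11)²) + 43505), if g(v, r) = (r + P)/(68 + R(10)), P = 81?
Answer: √207141243/69 ≈ 208.59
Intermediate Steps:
R(Y) = 1 (R(Y) = (2*Y)/((2*Y)) = (2*Y)*(1/(2*Y)) = 1)
g(v, r) = 27/23 + r/69 (g(v, r) = (r + 81)/(68 + 1) = (81 + r)/69 = (81 + r)*(1/69) = 27/23 + r/69)
√(g(203, (-11)²) + 43505) = √((27/23 + (1/69)*(-11)²) + 43505) = √((27/23 + (1/69)*121) + 43505) = √((27/23 + 121/69) + 43505) = √(202/69 + 43505) = √(3002047/69) = √207141243/69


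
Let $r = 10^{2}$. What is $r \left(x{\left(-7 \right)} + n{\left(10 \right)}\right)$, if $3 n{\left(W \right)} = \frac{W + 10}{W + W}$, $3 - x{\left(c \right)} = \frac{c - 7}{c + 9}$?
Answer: $\frac{3100}{3} \approx 1033.3$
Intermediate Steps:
$x{\left(c \right)} = 3 - \frac{-7 + c}{9 + c}$ ($x{\left(c \right)} = 3 - \frac{c - 7}{c + 9} = 3 - \frac{-7 + c}{9 + c}$)
$n{\left(W \right)} = \frac{10 + W}{6 W}$ ($n{\left(W \right)} = \frac{\left(W + 10\right) \frac{1}{W + W}}{3} = \frac{\left(10 + W\right) \frac{1}{2 W}}{3} = \frac{\frac{1}{2} \frac{1}{W} \left(10 + W\right)}{3} = \frac{10 + W}{6 W}$)
$r = 100$
$r \left(x{\left(-7 \right)} + n{\left(10 \right)}\right) = 100 \left(\frac{2 \left(17 - 7\right)}{9 - 7} + \frac{10 + 10}{6 \cdot 10}\right) = 100 \left(2 \cdot \frac{1}{2} \cdot 10 + \frac{1}{6} \cdot \frac{1}{10} \cdot 20\right) = 100 \left(2 \cdot \frac{1}{2} \cdot 10 + \frac{1}{3}\right) = 100 \left(10 + \frac{1}{3}\right) = 100 \cdot \frac{31}{3} = \frac{3100}{3}$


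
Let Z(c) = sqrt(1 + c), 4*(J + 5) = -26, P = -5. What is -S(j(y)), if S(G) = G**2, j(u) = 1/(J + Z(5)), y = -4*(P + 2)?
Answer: -2212/255025 - 368*sqrt(6)/255025 ≈ -0.012208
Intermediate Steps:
J = -23/2 (J = -5 + (1/4)*(-26) = -5 - 13/2 = -23/2 ≈ -11.500)
y = 12 (y = -4*(-5 + 2) = -4*(-3) = 12)
j(u) = 1/(-23/2 + sqrt(6)) (j(u) = 1/(-23/2 + sqrt(1 + 5)) = 1/(-23/2 + sqrt(6)))
-S(j(y)) = -(-46/505 - 4*sqrt(6)/505)**2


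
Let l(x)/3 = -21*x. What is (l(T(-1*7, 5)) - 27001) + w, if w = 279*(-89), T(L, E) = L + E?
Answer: -51706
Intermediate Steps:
T(L, E) = E + L
w = -24831
l(x) = -63*x (l(x) = 3*(-21*x) = -63*x)
(l(T(-1*7, 5)) - 27001) + w = (-63*(5 - 1*7) - 27001) - 24831 = (-63*(5 - 7) - 27001) - 24831 = (-63*(-2) - 27001) - 24831 = (126 - 27001) - 24831 = -26875 - 24831 = -51706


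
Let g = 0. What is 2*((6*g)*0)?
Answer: 0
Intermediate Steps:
2*((6*g)*0) = 2*((6*0)*0) = 2*(0*0) = 2*0 = 0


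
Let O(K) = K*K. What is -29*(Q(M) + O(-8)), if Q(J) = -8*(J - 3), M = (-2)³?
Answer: -4408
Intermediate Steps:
O(K) = K²
M = -8
Q(J) = 24 - 8*J (Q(J) = -8*(-3 + J) = 24 - 8*J)
-29*(Q(M) + O(-8)) = -29*((24 - 8*(-8)) + (-8)²) = -29*((24 + 64) + 64) = -29*(88 + 64) = -29*152 = -4408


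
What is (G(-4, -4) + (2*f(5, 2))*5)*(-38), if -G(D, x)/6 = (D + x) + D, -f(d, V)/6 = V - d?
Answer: -9576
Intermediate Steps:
f(d, V) = -6*V + 6*d (f(d, V) = -6*(V - d) = -6*V + 6*d)
G(D, x) = -12*D - 6*x (G(D, x) = -6*((D + x) + D) = -6*(x + 2*D) = -12*D - 6*x)
(G(-4, -4) + (2*f(5, 2))*5)*(-38) = ((-12*(-4) - 6*(-4)) + (2*(-6*2 + 6*5))*5)*(-38) = ((48 + 24) + (2*(-12 + 30))*5)*(-38) = (72 + (2*18)*5)*(-38) = (72 + 36*5)*(-38) = (72 + 180)*(-38) = 252*(-38) = -9576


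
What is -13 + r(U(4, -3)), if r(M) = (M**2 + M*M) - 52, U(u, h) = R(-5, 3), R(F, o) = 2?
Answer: -57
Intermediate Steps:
U(u, h) = 2
r(M) = -52 + 2*M**2 (r(M) = (M**2 + M**2) - 52 = 2*M**2 - 52 = -52 + 2*M**2)
-13 + r(U(4, -3)) = -13 + (-52 + 2*2**2) = -13 + (-52 + 2*4) = -13 + (-52 + 8) = -13 - 44 = -57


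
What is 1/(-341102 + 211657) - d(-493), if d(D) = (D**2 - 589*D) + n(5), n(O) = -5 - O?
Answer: -69048034121/129445 ≈ -5.3342e+5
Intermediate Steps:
d(D) = -10 + D**2 - 589*D (d(D) = (D**2 - 589*D) + (-5 - 1*5) = (D**2 - 589*D) + (-5 - 5) = (D**2 - 589*D) - 10 = -10 + D**2 - 589*D)
1/(-341102 + 211657) - d(-493) = 1/(-341102 + 211657) - (-10 + (-493)**2 - 589*(-493)) = 1/(-129445) - (-10 + 243049 + 290377) = -1/129445 - 1*533416 = -1/129445 - 533416 = -69048034121/129445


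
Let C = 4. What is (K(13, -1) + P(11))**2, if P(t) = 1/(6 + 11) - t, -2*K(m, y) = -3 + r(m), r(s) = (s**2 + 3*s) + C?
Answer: 15405625/1156 ≈ 13327.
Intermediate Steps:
r(s) = 4 + s**2 + 3*s (r(s) = (s**2 + 3*s) + 4 = 4 + s**2 + 3*s)
K(m, y) = -1/2 - 3*m/2 - m**2/2 (K(m, y) = -(-3 + (4 + m**2 + 3*m))/2 = -(1 + m**2 + 3*m)/2 = -1/2 - 3*m/2 - m**2/2)
P(t) = 1/17 - t
(K(13, -1) + P(11))**2 = ((-1/2 - 3/2*13 - 1/2*13**2) + (1/17 - 1*11))**2 = ((-1/2 - 39/2 - 1/2*169) + (1/17 - 11))**2 = ((-1/2 - 39/2 - 169/2) - 186/17)**2 = (-209/2 - 186/17)**2 = (-3925/34)**2 = 15405625/1156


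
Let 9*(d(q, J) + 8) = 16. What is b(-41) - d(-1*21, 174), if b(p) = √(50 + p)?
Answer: 83/9 ≈ 9.2222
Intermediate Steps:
d(q, J) = -56/9 (d(q, J) = -8 + (⅑)*16 = -8 + 16/9 = -56/9)
b(-41) - d(-1*21, 174) = √(50 - 41) - 1*(-56/9) = √9 + 56/9 = 3 + 56/9 = 83/9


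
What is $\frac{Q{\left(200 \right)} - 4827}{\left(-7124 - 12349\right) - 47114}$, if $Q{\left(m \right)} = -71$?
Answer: $\frac{4898}{66587} \approx 0.073558$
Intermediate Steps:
$\frac{Q{\left(200 \right)} - 4827}{\left(-7124 - 12349\right) - 47114} = \frac{-71 - 4827}{\left(-7124 - 12349\right) - 47114} = - \frac{4898}{\left(-7124 - 12349\right) - 47114} = - \frac{4898}{-19473 - 47114} = - \frac{4898}{-66587} = \left(-4898\right) \left(- \frac{1}{66587}\right) = \frac{4898}{66587}$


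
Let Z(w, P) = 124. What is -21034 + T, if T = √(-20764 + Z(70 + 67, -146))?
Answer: -21034 + 4*I*√1290 ≈ -21034.0 + 143.67*I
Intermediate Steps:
T = 4*I*√1290 (T = √(-20764 + 124) = √(-20640) = 4*I*√1290 ≈ 143.67*I)
-21034 + T = -21034 + 4*I*√1290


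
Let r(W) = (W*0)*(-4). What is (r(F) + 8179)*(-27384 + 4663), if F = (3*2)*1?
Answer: -185835059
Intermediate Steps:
F = 6 (F = 6*1 = 6)
r(W) = 0 (r(W) = 0*(-4) = 0)
(r(F) + 8179)*(-27384 + 4663) = (0 + 8179)*(-27384 + 4663) = 8179*(-22721) = -185835059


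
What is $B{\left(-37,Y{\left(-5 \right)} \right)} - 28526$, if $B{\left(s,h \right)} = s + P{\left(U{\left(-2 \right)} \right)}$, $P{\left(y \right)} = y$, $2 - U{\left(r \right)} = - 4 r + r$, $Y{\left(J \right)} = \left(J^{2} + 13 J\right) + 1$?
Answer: $-28567$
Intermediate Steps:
$Y{\left(J \right)} = 1 + J^{2} + 13 J$
$U{\left(r \right)} = 2 + 3 r$ ($U{\left(r \right)} = 2 - \left(- 4 r + r\right) = 2 - - 3 r = 2 + 3 r$)
$B{\left(s,h \right)} = -4 + s$ ($B{\left(s,h \right)} = s + \left(2 + 3 \left(-2\right)\right) = s + \left(2 - 6\right) = s - 4 = -4 + s$)
$B{\left(-37,Y{\left(-5 \right)} \right)} - 28526 = \left(-4 - 37\right) - 28526 = -41 - 28526 = -28567$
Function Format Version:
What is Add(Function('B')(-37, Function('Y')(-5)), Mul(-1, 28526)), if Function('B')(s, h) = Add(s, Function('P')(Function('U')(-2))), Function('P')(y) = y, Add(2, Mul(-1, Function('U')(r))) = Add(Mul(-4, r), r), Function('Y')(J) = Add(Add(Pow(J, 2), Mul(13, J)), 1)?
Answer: -28567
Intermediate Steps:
Function('Y')(J) = Add(1, Pow(J, 2), Mul(13, J))
Function('U')(r) = Add(2, Mul(3, r)) (Function('U')(r) = Add(2, Mul(-1, Add(Mul(-4, r), r))) = Add(2, Mul(-1, Mul(-3, r))) = Add(2, Mul(3, r)))
Function('B')(s, h) = Add(-4, s) (Function('B')(s, h) = Add(s, Add(2, Mul(3, -2))) = Add(s, Add(2, -6)) = Add(s, -4) = Add(-4, s))
Add(Function('B')(-37, Function('Y')(-5)), Mul(-1, 28526)) = Add(Add(-4, -37), Mul(-1, 28526)) = Add(-41, -28526) = -28567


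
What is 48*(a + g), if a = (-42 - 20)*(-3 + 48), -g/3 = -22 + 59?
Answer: -139248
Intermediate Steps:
g = -111 (g = -3*(-22 + 59) = -3*37 = -111)
a = -2790 (a = -62*45 = -2790)
48*(a + g) = 48*(-2790 - 111) = 48*(-2901) = -139248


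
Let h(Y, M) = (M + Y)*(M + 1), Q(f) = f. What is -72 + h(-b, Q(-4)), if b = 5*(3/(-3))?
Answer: -75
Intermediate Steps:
b = -5 (b = 5*(3*(-1/3)) = 5*(-1) = -5)
h(Y, M) = (1 + M)*(M + Y) (h(Y, M) = (M + Y)*(1 + M) = (1 + M)*(M + Y))
-72 + h(-b, Q(-4)) = -72 + (-4 - 1*(-5) + (-4)**2 - (-4)*(-5)) = -72 + (-4 + 5 + 16 - 4*5) = -72 + (-4 + 5 + 16 - 20) = -72 - 3 = -75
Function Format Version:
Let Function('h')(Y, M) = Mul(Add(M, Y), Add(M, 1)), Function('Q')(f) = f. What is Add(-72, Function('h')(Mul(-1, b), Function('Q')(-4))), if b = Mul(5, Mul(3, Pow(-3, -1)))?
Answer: -75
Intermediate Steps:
b = -5 (b = Mul(5, Mul(3, Rational(-1, 3))) = Mul(5, -1) = -5)
Function('h')(Y, M) = Mul(Add(1, M), Add(M, Y)) (Function('h')(Y, M) = Mul(Add(M, Y), Add(1, M)) = Mul(Add(1, M), Add(M, Y)))
Add(-72, Function('h')(Mul(-1, b), Function('Q')(-4))) = Add(-72, Add(-4, Mul(-1, -5), Pow(-4, 2), Mul(-4, Mul(-1, -5)))) = Add(-72, Add(-4, 5, 16, Mul(-4, 5))) = Add(-72, Add(-4, 5, 16, -20)) = Add(-72, -3) = -75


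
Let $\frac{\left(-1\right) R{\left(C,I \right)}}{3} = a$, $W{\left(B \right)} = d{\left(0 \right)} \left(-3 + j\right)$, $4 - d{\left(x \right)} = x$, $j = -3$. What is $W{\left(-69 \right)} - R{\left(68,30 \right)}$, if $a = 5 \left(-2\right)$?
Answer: $-54$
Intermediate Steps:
$d{\left(x \right)} = 4 - x$
$a = -10$
$W{\left(B \right)} = -24$ ($W{\left(B \right)} = \left(4 - 0\right) \left(-3 - 3\right) = \left(4 + 0\right) \left(-6\right) = 4 \left(-6\right) = -24$)
$R{\left(C,I \right)} = 30$ ($R{\left(C,I \right)} = \left(-3\right) \left(-10\right) = 30$)
$W{\left(-69 \right)} - R{\left(68,30 \right)} = -24 - 30 = -54$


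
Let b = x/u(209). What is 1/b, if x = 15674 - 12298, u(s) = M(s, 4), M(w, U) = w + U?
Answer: 213/3376 ≈ 0.063092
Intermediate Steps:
M(w, U) = U + w
u(s) = 4 + s
x = 3376
b = 3376/213 (b = 3376/(4 + 209) = 3376/213 ≈ 15.850)
1/b = 1/(3376/213) = 213/3376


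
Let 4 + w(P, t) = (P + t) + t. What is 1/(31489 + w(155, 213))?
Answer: 1/32066 ≈ 3.1186e-5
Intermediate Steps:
w(P, t) = -4 + P + 2*t (w(P, t) = -4 + ((P + t) + t) = -4 + (P + 2*t) = -4 + P + 2*t)
1/(31489 + w(155, 213)) = 1/(31489 + (-4 + 155 + 2*213)) = 1/(31489 + (-4 + 155 + 426)) = 1/(31489 + 577) = 1/32066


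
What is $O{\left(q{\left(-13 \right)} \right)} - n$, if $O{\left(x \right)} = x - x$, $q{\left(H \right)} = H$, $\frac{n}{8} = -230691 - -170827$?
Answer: $478912$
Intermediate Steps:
$n = -478912$ ($n = 8 \left(-230691 - -170827\right) = 8 \left(-230691 + 170827\right) = 8 \left(-59864\right) = -478912$)
$O{\left(x \right)} = 0$
$O{\left(q{\left(-13 \right)} \right)} - n = 0 - -478912 = 0 + 478912 = 478912$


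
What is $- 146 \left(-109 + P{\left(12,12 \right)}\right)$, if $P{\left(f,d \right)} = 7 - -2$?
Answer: $14600$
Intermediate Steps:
$P{\left(f,d \right)} = 9$ ($P{\left(f,d \right)} = 7 + 2 = 9$)
$- 146 \left(-109 + P{\left(12,12 \right)}\right) = - 146 \left(-109 + 9\right) = \left(-146\right) \left(-100\right) = 14600$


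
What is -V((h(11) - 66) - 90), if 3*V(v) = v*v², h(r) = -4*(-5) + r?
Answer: 1953125/3 ≈ 6.5104e+5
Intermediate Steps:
h(r) = 20 + r
V(v) = v³/3 (V(v) = (v*v²)/3 = v³/3)
-V((h(11) - 66) - 90) = -(((20 + 11) - 66) - 90)³/3 = -((31 - 66) - 90)³/3 = -(-35 - 90)³/3 = -(-125)³/3 = -(-1953125)/3 = -1*(-1953125/3) = 1953125/3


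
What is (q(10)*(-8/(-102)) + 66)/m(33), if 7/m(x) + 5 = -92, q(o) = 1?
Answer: -326890/357 ≈ -915.66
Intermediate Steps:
m(x) = -7/97 (m(x) = 7/(-5 - 92) = 7/(-97) = 7*(-1/97) = -7/97)
(q(10)*(-8/(-102)) + 66)/m(33) = (1*(-8/(-102)) + 66)/(-7/97) = (1*(-8*(-1/102)) + 66)*(-97/7) = (1*(4/51) + 66)*(-97/7) = (4/51 + 66)*(-97/7) = (3370/51)*(-97/7) = -326890/357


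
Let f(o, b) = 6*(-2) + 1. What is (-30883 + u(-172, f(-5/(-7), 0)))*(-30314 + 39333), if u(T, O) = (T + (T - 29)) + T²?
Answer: -15079768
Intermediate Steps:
f(o, b) = -11 (f(o, b) = -12 + 1 = -11)
u(T, O) = -29 + T² + 2*T (u(T, O) = (T + (-29 + T)) + T² = (-29 + 2*T) + T² = -29 + T² + 2*T)
(-30883 + u(-172, f(-5/(-7), 0)))*(-30314 + 39333) = (-30883 + (-29 + (-172)² + 2*(-172)))*(-30314 + 39333) = (-30883 + (-29 + 29584 - 344))*9019 = (-30883 + 29211)*9019 = -1672*9019 = -15079768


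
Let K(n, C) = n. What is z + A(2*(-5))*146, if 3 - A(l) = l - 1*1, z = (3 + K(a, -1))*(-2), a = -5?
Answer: 2048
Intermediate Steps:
z = 4 (z = (3 - 5)*(-2) = -2*(-2) = 4)
A(l) = 4 - l (A(l) = 3 - (l - 1*1) = 3 - (l - 1) = 3 - (-1 + l) = 3 + (1 - l) = 4 - l)
z + A(2*(-5))*146 = 4 + (4 - 2*(-5))*146 = 4 + (4 - 1*(-10))*146 = 4 + (4 + 10)*146 = 4 + 14*146 = 4 + 2044 = 2048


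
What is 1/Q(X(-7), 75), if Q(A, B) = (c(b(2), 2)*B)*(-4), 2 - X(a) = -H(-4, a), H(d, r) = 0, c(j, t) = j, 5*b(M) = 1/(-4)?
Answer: 1/15 ≈ 0.066667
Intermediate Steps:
b(M) = -1/20 (b(M) = (1/5)/(-4) = (1/5)*(-1/4) = -1/20)
X(a) = 2 (X(a) = 2 - (-1)*0 = 2 - 1*0 = 2 + 0 = 2)
Q(A, B) = B/5 (Q(A, B) = -B/20*(-4) = B/5)
1/Q(X(-7), 75) = 1/((1/5)*75) = 1/15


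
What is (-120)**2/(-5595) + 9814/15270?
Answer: -5499289/2847855 ≈ -1.9310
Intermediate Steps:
(-120)**2/(-5595) + 9814/15270 = 14400*(-1/5595) + 9814*(1/15270) = -960/373 + 4907/7635 = -5499289/2847855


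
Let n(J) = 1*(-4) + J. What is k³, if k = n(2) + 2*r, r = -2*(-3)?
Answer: 1000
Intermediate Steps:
r = 6
n(J) = -4 + J
k = 10 (k = (-4 + 2) + 2*6 = -2 + 12 = 10)
k³ = 10³ = 1000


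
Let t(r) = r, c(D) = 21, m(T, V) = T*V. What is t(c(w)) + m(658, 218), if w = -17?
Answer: 143465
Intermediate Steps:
t(c(w)) + m(658, 218) = 21 + 658*218 = 21 + 143444 = 143465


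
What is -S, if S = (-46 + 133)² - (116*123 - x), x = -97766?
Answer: 104465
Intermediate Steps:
S = -104465 (S = (-46 + 133)² - (116*123 - 1*(-97766)) = 87² - (14268 + 97766) = 7569 - 1*112034 = 7569 - 112034 = -104465)
-S = -1*(-104465) = 104465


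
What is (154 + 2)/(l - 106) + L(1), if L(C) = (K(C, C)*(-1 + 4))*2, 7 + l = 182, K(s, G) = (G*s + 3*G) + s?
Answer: 742/23 ≈ 32.261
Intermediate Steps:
K(s, G) = s + 3*G + G*s (K(s, G) = (3*G + G*s) + s = s + 3*G + G*s)
l = 175 (l = -7 + 182 = 175)
L(C) = 6*C² + 24*C (L(C) = ((C + 3*C + C*C)*(-1 + 4))*2 = ((C + 3*C + C²)*3)*2 = ((C² + 4*C)*3)*2 = (3*C² + 12*C)*2 = 6*C² + 24*C)
(154 + 2)/(l - 106) + L(1) = (154 + 2)/(175 - 106) + 6*1*(4 + 1) = 156/69 + 6*1*5 = 156*(1/69) + 30 = 52/23 + 30 = 742/23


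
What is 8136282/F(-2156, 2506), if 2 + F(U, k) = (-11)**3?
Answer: -8136282/1333 ≈ -6103.7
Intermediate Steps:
F(U, k) = -1333 (F(U, k) = -2 + (-11)**3 = -2 - 1331 = -1333)
8136282/F(-2156, 2506) = 8136282/(-1333) = 8136282*(-1/1333) = -8136282/1333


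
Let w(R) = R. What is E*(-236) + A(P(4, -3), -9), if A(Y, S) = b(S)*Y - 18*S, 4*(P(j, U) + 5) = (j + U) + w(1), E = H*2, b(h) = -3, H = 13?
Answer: -11921/2 ≈ -5960.5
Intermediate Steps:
E = 26 (E = 13*2 = 26)
P(j, U) = -19/4 + U/4 + j/4 (P(j, U) = -5 + ((j + U) + 1)/4 = -5 + ((U + j) + 1)/4 = -5 + (1 + U + j)/4 = -5 + (¼ + U/4 + j/4) = -19/4 + U/4 + j/4)
A(Y, S) = -18*S - 3*Y (A(Y, S) = -3*Y - 18*S = -18*S - 3*Y)
E*(-236) + A(P(4, -3), -9) = 26*(-236) + (-18*(-9) - 3*(-19/4 + (¼)*(-3) + (¼)*4)) = -6136 + (162 - 3*(-19/4 - ¾ + 1)) = -6136 + (162 - 3*(-9/2)) = -6136 + (162 + 27/2) = -6136 + 351/2 = -11921/2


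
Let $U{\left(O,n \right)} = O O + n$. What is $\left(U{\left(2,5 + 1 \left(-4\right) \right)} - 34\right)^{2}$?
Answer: $841$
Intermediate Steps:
$U{\left(O,n \right)} = n + O^{2}$ ($U{\left(O,n \right)} = O^{2} + n = n + O^{2}$)
$\left(U{\left(2,5 + 1 \left(-4\right) \right)} - 34\right)^{2} = \left(\left(\left(5 + 1 \left(-4\right)\right) + 2^{2}\right) - 34\right)^{2} = \left(\left(\left(5 - 4\right) + 4\right) - 34\right)^{2} = \left(\left(1 + 4\right) - 34\right)^{2} = \left(5 - 34\right)^{2} = \left(-29\right)^{2} = 841$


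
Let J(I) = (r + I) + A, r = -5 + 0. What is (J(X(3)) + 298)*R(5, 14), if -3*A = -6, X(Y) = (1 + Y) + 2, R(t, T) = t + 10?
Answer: 4515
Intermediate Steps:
R(t, T) = 10 + t
r = -5
X(Y) = 3 + Y
A = 2 (A = -1/3*(-6) = 2)
J(I) = -3 + I (J(I) = (-5 + I) + 2 = -3 + I)
(J(X(3)) + 298)*R(5, 14) = ((-3 + (3 + 3)) + 298)*(10 + 5) = ((-3 + 6) + 298)*15 = (3 + 298)*15 = 301*15 = 4515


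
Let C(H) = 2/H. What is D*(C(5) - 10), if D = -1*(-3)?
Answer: -144/5 ≈ -28.800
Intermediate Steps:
D = 3
D*(C(5) - 10) = 3*(2/5 - 10) = 3*(2*(⅕) - 10) = 3*(⅖ - 10) = 3*(-48/5) = -144/5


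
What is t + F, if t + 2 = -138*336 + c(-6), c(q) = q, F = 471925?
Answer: 425549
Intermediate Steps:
t = -46376 (t = -2 + (-138*336 - 6) = -2 + (-46368 - 6) = -2 - 46374 = -46376)
t + F = -46376 + 471925 = 425549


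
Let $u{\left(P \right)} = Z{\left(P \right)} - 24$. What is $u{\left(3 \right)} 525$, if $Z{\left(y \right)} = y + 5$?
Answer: $-8400$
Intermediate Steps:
$Z{\left(y \right)} = 5 + y$
$u{\left(P \right)} = -19 + P$ ($u{\left(P \right)} = \left(5 + P\right) - 24 = -19 + P$)
$u{\left(3 \right)} 525 = \left(-19 + 3\right) 525 = \left(-16\right) 525 = -8400$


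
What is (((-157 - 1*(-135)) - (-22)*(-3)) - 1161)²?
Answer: 1560001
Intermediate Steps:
(((-157 - 1*(-135)) - (-22)*(-3)) - 1161)² = (((-157 + 135) - 1*66) - 1161)² = ((-22 - 66) - 1161)² = (-88 - 1161)² = (-1249)² = 1560001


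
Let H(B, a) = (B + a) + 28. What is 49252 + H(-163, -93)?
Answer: 49024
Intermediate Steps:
H(B, a) = 28 + B + a
49252 + H(-163, -93) = 49252 + (28 - 163 - 93) = 49252 - 228 = 49024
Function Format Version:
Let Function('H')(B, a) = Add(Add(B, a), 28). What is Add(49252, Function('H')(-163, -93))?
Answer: 49024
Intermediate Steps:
Function('H')(B, a) = Add(28, B, a)
Add(49252, Function('H')(-163, -93)) = Add(49252, Add(28, -163, -93)) = Add(49252, -228) = 49024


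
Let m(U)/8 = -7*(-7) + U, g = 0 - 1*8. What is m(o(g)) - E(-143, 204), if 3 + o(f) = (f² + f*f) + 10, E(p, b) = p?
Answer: 1615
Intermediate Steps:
g = -8 (g = 0 - 8 = -8)
o(f) = 7 + 2*f² (o(f) = -3 + ((f² + f*f) + 10) = -3 + ((f² + f²) + 10) = -3 + (2*f² + 10) = -3 + (10 + 2*f²) = 7 + 2*f²)
m(U) = 392 + 8*U (m(U) = 8*(-7*(-7) + U) = 8*(49 + U) = 392 + 8*U)
m(o(g)) - E(-143, 204) = (392 + 8*(7 + 2*(-8)²)) - 1*(-143) = (392 + 8*(7 + 2*64)) + 143 = (392 + 8*(7 + 128)) + 143 = (392 + 8*135) + 143 = (392 + 1080) + 143 = 1472 + 143 = 1615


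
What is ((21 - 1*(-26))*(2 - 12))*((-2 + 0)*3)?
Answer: 2820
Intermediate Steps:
((21 - 1*(-26))*(2 - 12))*((-2 + 0)*3) = ((21 + 26)*(-10))*(-2*3) = (47*(-10))*(-6) = -470*(-6) = 2820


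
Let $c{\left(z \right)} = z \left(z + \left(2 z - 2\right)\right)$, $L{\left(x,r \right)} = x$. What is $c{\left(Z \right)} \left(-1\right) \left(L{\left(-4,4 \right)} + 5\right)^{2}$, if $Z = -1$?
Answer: $-5$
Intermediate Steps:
$c{\left(z \right)} = z \left(-2 + 3 z\right)$ ($c{\left(z \right)} = z \left(z + \left(-2 + 2 z\right)\right) = z \left(-2 + 3 z\right)$)
$c{\left(Z \right)} \left(-1\right) \left(L{\left(-4,4 \right)} + 5\right)^{2} = - (-2 + 3 \left(-1\right)) \left(-1\right) \left(-4 + 5\right)^{2} = - (-2 - 3) \left(-1\right) 1^{2} = \left(-1\right) \left(-5\right) \left(-1\right) 1 = 5 \left(-1\right) 1 = \left(-5\right) 1 = -5$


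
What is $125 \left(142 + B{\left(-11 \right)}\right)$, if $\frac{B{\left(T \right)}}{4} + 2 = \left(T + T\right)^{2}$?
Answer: $258750$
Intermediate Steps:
$B{\left(T \right)} = -8 + 16 T^{2}$ ($B{\left(T \right)} = -8 + 4 \left(T + T\right)^{2} = -8 + 4 \left(2 T\right)^{2} = -8 + 4 \cdot 4 T^{2} = -8 + 16 T^{2}$)
$125 \left(142 + B{\left(-11 \right)}\right) = 125 \left(142 - \left(8 - 16 \left(-11\right)^{2}\right)\right) = 125 \left(142 + \left(-8 + 16 \cdot 121\right)\right) = 125 \left(142 + \left(-8 + 1936\right)\right) = 125 \left(142 + 1928\right) = 125 \cdot 2070 = 258750$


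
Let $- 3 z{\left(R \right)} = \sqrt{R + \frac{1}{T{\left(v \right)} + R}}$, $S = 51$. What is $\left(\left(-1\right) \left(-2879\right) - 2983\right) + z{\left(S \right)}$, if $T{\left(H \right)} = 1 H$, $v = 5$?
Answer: $-104 - \frac{\sqrt{39998}}{84} \approx -106.38$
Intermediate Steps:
$T{\left(H \right)} = H$
$z{\left(R \right)} = - \frac{\sqrt{R + \frac{1}{5 + R}}}{3}$
$\left(\left(-1\right) \left(-2879\right) - 2983\right) + z{\left(S \right)} = \left(\left(-1\right) \left(-2879\right) - 2983\right) - \frac{\sqrt{\frac{1 + 51 \left(5 + 51\right)}{5 + 51}}}{3} = \left(2879 - 2983\right) - \frac{\sqrt{\frac{1 + 51 \cdot 56}{56}}}{3} = -104 - \frac{\sqrt{\frac{1 + 2856}{56}}}{3} = -104 - \frac{\sqrt{\frac{1}{56} \cdot 2857}}{3} = -104 - \frac{\sqrt{\frac{2857}{56}}}{3} = -104 - \frac{\frac{1}{28} \sqrt{39998}}{3} = -104 - \frac{\sqrt{39998}}{84}$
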